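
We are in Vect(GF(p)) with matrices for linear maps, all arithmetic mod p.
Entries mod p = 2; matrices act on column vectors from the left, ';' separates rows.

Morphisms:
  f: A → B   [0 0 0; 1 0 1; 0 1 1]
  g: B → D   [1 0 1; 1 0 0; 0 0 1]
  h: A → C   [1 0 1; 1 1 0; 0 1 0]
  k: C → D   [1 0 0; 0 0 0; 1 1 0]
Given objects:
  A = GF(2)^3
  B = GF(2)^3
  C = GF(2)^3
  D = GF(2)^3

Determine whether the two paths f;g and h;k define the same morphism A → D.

1) trace f;g:
  e0=⟨1,0,0⟩ f→⟨0,1,0⟩ g→⟨0,0,0⟩
  e1=⟨0,1,0⟩ f→⟨0,0,1⟩ g→⟨1,0,1⟩
  e2=⟨0,0,1⟩ f→⟨0,1,1⟩ g→⟨1,0,1⟩
  composite₁ = [0 1 1; 0 0 0; 0 1 1]
2) trace h;k:
  e0=⟨1,0,0⟩ h→⟨1,1,0⟩ k→⟨1,0,0⟩
  e1=⟨0,1,0⟩ h→⟨0,1,1⟩ k→⟨0,0,1⟩
  e2=⟨0,0,1⟩ h→⟨1,0,0⟩ k→⟨1,0,1⟩
  composite₂ = [1 0 1; 0 0 0; 0 1 1]
Equal? differ; not commutative

Answer: DOES NOT COMMUTE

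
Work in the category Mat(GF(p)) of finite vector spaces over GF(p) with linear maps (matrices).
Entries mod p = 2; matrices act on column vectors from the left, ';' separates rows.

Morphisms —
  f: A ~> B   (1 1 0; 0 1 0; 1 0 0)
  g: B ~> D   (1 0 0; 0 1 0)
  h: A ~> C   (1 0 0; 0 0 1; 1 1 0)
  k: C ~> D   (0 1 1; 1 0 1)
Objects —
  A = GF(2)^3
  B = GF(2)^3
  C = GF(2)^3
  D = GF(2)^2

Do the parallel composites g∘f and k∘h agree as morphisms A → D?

Answer: DOES NOT COMMUTE

Trace:
1) trace f;g:
  e0=(1,0,0) f~>(1,0,1) g~>(1,0)
  e1=(0,1,0) f~>(1,1,0) g~>(1,1)
  e2=(0,0,1) f~>(0,0,0) g~>(0,0)
  composite₁ = (1 1 0; 0 1 0)
2) trace h;k:
  e0=(1,0,0) h~>(1,0,1) k~>(1,0)
  e1=(0,1,0) h~>(0,0,1) k~>(1,1)
  e2=(0,0,1) h~>(0,1,0) k~>(1,0)
  composite₂ = (1 1 1; 0 1 0)
Equal? differ; not commutative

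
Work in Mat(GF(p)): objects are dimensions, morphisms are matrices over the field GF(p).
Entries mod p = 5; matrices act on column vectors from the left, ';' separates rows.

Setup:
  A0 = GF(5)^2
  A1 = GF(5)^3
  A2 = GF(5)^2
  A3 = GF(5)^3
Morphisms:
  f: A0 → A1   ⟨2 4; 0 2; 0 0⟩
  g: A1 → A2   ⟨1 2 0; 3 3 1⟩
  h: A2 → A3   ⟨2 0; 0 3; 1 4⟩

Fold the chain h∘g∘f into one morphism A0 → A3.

  e0=(1,0) f→(2,0,0) g→(2,1) h→(4,3,1)
  e1=(0,1) f→(4,2,0) g→(3,3) h→(1,4,0)
composite: ⟨4 1; 3 4; 1 0⟩

Answer: ⟨4 1; 3 4; 1 0⟩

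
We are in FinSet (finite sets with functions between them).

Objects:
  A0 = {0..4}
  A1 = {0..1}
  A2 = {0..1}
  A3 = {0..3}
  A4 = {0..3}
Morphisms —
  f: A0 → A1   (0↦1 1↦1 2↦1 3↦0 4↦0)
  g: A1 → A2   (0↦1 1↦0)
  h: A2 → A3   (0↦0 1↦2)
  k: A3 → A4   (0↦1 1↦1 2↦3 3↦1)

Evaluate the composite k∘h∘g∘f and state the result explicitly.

  0 f→1 g→0 h→0 k→1
  1 f→1 g→0 h→0 k→1
  2 f→1 g→0 h→0 k→1
  3 f→0 g→1 h→2 k→3
  4 f→0 g→1 h→2 k→3
result: (0↦1 1↦1 2↦1 3↦3 4↦3)

Answer: (0↦1 1↦1 2↦1 3↦3 4↦3)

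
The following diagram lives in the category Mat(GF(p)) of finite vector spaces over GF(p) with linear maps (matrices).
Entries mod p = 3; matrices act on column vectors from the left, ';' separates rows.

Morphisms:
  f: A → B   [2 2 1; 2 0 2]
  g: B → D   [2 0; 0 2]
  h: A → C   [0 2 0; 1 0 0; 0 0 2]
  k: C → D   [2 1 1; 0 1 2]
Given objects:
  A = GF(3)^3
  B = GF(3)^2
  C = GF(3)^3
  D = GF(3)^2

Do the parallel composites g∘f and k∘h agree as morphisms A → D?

Path 1 = f;g:
  e0=[1,0,0] f→[2,2] g→[1,1]
  e1=[0,1,0] f→[2,0] g→[1,0]
  e2=[0,0,1] f→[1,2] g→[2,1]
  result₁ = [1 1 2; 1 0 1]
Path 2 = h;k:
  e0=[1,0,0] h→[0,1,0] k→[1,1]
  e1=[0,1,0] h→[2,0,0] k→[1,0]
  e2=[0,0,1] h→[0,0,2] k→[2,1]
  result₂ = [1 1 2; 1 0 1]
Equal? YES — commutes

Answer: COMMUTES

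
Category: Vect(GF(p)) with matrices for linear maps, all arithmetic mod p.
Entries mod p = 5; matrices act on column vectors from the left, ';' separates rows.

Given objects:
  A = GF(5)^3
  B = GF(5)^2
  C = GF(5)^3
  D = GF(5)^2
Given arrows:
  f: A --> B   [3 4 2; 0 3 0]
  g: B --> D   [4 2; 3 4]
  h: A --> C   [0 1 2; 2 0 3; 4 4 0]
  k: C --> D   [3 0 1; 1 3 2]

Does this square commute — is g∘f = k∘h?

Answer: DOES NOT COMMUTE

Trace:
Path 1 = f;g:
  e0=⟨1,0,0⟩ f-->⟨3,0⟩ g-->⟨2,4⟩
  e1=⟨0,1,0⟩ f-->⟨4,3⟩ g-->⟨2,4⟩
  e2=⟨0,0,1⟩ f-->⟨2,0⟩ g-->⟨3,1⟩
  ⟦path⟧₁ = [2 2 3; 4 4 1]
Path 2 = h;k:
  e0=⟨1,0,0⟩ h-->⟨0,2,4⟩ k-->⟨4,4⟩
  e1=⟨0,1,0⟩ h-->⟨1,0,4⟩ k-->⟨2,4⟩
  e2=⟨0,0,1⟩ h-->⟨2,3,0⟩ k-->⟨1,1⟩
  ⟦path⟧₂ = [4 2 1; 4 4 1]
Equal? differ; not commutative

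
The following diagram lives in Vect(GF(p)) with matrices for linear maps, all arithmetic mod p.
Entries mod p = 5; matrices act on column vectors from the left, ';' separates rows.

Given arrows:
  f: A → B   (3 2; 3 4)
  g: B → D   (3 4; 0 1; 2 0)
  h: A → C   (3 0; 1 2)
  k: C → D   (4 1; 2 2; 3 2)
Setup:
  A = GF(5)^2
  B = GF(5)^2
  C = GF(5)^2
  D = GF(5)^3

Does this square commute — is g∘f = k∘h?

Answer: DOES NOT COMMUTE

Trace:
Along f;g (path 1):
  e0=(1,0) f→(3,3) g→(1,3,1)
  e1=(0,1) f→(2,4) g→(2,4,4)
  result₁ = (1 2; 3 4; 1 4)
Along h;k (path 2):
  e0=(1,0) h→(3,1) k→(3,3,1)
  e1=(0,1) h→(0,2) k→(2,4,4)
  result₂ = (3 2; 3 4; 1 4)
Equal? differ; not commutative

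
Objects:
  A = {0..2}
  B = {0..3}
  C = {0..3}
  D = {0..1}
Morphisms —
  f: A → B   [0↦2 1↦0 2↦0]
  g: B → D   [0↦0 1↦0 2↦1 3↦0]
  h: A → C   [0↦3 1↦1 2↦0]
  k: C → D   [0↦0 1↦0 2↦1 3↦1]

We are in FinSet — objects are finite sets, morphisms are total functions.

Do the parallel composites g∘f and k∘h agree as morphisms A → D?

Answer: COMMUTES

Work:
Along f;g (path 1):
  0 f→2 g→1
  1 f→0 g→0
  2 f→0 g→0
  composite₁ = [0↦1 1↦0 2↦0]
Along h;k (path 2):
  0 h→3 k→1
  1 h→1 k→0
  2 h→0 k→0
  composite₂ = [0↦1 1↦0 2↦0]
Equal? same morphism ✓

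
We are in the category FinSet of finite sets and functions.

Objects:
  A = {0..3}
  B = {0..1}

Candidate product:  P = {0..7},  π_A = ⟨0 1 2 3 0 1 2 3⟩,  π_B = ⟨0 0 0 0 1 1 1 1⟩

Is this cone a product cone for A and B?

Answer: VALID PRODUCT

Trace:
|A|·|B| = 4·2 = 8;  |P| = 8
Check the pairing map k ↦ (π_A(k), π_B(k)):
  0 -> (0,0)
  1 -> (1,0)
  2 -> (2,0)
  3 -> (3,0)
  4 -> (0,1)
  5 -> (1,1)
  6 -> (2,1)
  7 -> (3,1)
distinct pairs in image: 8 / 8 needed
  → bijection onto A×B; projections well-typed.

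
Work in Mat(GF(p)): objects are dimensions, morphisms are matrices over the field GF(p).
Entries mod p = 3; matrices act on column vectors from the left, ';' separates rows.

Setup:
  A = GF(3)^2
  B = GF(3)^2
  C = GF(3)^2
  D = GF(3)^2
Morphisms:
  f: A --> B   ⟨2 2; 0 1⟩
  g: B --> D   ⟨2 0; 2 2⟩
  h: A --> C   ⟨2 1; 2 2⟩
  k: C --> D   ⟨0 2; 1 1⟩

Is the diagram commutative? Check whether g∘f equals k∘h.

Path 1 = f;g:
  e0=⟨1,0⟩ f-->⟨2,0⟩ g-->⟨1,1⟩
  e1=⟨0,1⟩ f-->⟨2,1⟩ g-->⟨1,0⟩
  composite₁ = ⟨1 1; 1 0⟩
Path 2 = h;k:
  e0=⟨1,0⟩ h-->⟨2,2⟩ k-->⟨1,1⟩
  e1=⟨0,1⟩ h-->⟨1,2⟩ k-->⟨1,0⟩
  composite₂ = ⟨1 1; 1 0⟩
Equal? same morphism ✓

Answer: COMMUTES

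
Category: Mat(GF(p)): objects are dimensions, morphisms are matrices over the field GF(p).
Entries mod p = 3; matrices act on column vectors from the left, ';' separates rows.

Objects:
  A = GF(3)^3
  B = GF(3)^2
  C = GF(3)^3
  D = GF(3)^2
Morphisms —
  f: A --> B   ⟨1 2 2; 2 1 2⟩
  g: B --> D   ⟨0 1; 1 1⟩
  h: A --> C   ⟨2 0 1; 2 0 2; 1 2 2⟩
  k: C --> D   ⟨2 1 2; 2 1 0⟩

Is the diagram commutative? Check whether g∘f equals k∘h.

Path 1 = f;g:
  e0=(1,0,0) f-->(1,2) g-->(2,0)
  e1=(0,1,0) f-->(2,1) g-->(1,0)
  e2=(0,0,1) f-->(2,2) g-->(2,1)
  composite₁ = ⟨2 1 2; 0 0 1⟩
Path 2 = h;k:
  e0=(1,0,0) h-->(2,2,1) k-->(2,0)
  e1=(0,1,0) h-->(0,0,2) k-->(1,0)
  e2=(0,0,1) h-->(1,2,2) k-->(2,1)
  composite₂ = ⟨2 1 2; 0 0 1⟩
Equal? equal; square commutes

Answer: COMMUTES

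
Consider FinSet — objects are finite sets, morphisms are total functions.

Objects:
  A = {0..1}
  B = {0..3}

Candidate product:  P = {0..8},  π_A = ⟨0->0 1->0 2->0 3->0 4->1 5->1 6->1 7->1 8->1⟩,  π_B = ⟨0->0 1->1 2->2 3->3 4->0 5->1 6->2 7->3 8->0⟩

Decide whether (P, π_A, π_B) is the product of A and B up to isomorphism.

Answer: NOT A VALID PRODUCT — |P|=9 ≠ |A|·|B|=8

Work:
|A|·|B| = 2·4 = 8;  |P| = 9
  → cardinalities differ; no bijection possible.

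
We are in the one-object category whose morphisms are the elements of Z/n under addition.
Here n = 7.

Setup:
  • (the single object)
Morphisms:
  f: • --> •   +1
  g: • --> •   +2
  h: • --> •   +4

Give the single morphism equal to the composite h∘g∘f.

Answer: +0

Trace:
  0 +1≡1 +2≡3 +4≡0  (mod 7)
⟦path⟧: +0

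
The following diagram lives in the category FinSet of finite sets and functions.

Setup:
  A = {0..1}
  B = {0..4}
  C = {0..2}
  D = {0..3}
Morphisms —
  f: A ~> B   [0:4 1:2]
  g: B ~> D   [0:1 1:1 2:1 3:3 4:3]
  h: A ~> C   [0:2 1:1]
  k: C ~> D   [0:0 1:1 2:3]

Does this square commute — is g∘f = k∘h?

Path 1 = f;g:
  0 f~>4 g~>3
  1 f~>2 g~>1
  ⟦path⟧₁ = [0:3 1:1]
Path 2 = h;k:
  0 h~>2 k~>3
  1 h~>1 k~>1
  ⟦path⟧₂ = [0:3 1:1]
Equal? same morphism ✓

Answer: COMMUTES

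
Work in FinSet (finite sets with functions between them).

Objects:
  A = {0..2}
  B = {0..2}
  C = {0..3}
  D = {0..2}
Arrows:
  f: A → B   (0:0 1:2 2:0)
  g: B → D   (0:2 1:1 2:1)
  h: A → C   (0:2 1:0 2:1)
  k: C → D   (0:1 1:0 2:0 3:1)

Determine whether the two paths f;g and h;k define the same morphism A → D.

Path 1 = f;g:
  0 f→0 g→2
  1 f→2 g→1
  2 f→0 g→2
  result₁ = (0:2 1:1 2:2)
Path 2 = h;k:
  0 h→2 k→0
  1 h→0 k→1
  2 h→1 k→0
  result₂ = (0:0 1:1 2:0)
Equal? distinct morphisms ✗

Answer: DOES NOT COMMUTE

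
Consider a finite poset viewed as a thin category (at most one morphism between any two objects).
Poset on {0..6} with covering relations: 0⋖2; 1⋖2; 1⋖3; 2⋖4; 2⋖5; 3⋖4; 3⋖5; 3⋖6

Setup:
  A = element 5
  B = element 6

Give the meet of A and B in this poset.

Answer: A∧B = 3

Derivation:
{x : x≤A ∧ x≤B} = {1,3}  (A=5, B=6)
  1 ≤ 3
  3 ≤ 3
glb = 3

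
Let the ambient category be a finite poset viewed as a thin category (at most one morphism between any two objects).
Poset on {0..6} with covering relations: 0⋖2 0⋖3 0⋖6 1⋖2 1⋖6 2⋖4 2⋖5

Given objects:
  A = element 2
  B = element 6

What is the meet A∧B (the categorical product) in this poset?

Lower bounds of A=2 and B=6: {0,1}
  maximal lower bounds 0 and 1 are incomparable: neither 0⊑1 nor 1⊑0
→ no greatest lower bound exists

Answer: NO MEET EXISTS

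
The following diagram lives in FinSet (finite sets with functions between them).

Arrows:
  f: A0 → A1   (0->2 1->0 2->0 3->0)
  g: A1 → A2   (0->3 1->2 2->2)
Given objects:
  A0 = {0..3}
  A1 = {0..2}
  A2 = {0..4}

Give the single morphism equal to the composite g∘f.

Answer: (0->2 1->3 2->3 3->3)

Trace:
  0 f→2 g→2
  1 f→0 g→3
  2 f→0 g→3
  3 f→0 g→3
result: (0->2 1->3 2->3 3->3)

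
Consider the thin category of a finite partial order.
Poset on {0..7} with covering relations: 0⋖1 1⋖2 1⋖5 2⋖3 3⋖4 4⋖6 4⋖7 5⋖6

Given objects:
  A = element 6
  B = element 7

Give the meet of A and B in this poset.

Answer: A∧B = 4

Trace:
Lower bounds of A=6 and B=7: {0,1,2,3,4}
  0 <= 4
  1 <= 4
  2 <= 4
  3 <= 4
  4 <= 4
glb = 4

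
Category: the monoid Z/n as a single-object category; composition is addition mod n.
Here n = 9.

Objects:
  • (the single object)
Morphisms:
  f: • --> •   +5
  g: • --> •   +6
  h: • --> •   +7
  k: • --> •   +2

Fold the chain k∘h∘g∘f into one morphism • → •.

  0 +5≡5 +6≡2 +7≡0 +2≡2  (mod 9)
composite: +2

Answer: +2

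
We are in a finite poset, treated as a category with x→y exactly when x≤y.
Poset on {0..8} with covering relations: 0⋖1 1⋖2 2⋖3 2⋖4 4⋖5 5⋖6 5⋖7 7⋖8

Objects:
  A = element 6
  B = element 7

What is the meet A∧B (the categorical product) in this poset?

Answer: A∧B = 5

Work:
Lower bounds of A=6 and B=7: {0,1,2,4,5}
  0 <= 5
  1 <= 5
  2 <= 5
  4 <= 5
  5 <= 5
glb = 5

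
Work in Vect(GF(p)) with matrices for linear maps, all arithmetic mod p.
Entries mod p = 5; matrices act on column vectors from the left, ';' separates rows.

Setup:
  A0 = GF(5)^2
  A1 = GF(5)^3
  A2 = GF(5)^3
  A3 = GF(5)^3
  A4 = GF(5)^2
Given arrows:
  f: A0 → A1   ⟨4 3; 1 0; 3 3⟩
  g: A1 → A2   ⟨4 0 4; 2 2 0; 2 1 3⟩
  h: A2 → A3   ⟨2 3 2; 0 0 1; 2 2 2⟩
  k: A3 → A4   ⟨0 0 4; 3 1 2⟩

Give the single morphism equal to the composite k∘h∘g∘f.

  e0=[1,0] f→[4,1,3] g→[3,0,3] h→[2,3,2] k→[3,3]
  e1=[0,1] f→[3,0,3] g→[4,1,0] h→[1,0,0] k→[0,3]
composite: ⟨3 0; 3 3⟩

Answer: ⟨3 0; 3 3⟩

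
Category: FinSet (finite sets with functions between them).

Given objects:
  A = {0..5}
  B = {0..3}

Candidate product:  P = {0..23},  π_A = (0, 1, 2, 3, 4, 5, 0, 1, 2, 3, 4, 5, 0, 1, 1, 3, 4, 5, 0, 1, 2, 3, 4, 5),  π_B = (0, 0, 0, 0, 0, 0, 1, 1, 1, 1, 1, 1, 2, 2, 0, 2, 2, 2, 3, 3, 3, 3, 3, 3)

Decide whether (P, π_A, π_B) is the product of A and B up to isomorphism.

Answer: NOT A VALID PRODUCT — duplicate pair at indices 1,14

Derivation:
|A|·|B| = 6·4 = 24;  |P| = 24
Check the pairing map k ↦ (π_A(k), π_B(k)):
  0 -> (0,0)
  1 -> (1,0)
  2 -> (2,0)
  3 -> (3,0)
  4 -> (4,0)
  5 -> (5,0)
  6 -> (0,1)
  7 -> (1,1)
  8 -> (2,1)
  9 -> (3,1)
  10 -> (4,1)
  11 -> (5,1)
  12 -> (0,2)
  13 -> (1,2)
  14 -> (1,0)  ✗ repeats pair of k=1
  15 -> (3,2)
  16 -> (4,2)
  17 -> (5,2)
  18 -> (0,3)
  19 -> (1,3)
  20 -> (2,3)
  21 -> (3,3)
  22 -> (4,3)
  23 -> (5,3)
distinct pairs in image: 23 / 24 needed
  → (1,0) hit at k=1 and k=14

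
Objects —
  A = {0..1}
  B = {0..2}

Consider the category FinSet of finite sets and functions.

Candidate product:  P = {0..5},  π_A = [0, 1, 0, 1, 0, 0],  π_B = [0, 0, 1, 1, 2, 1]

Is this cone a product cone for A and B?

|A|·|B| = 2·3 = 6;  |P| = 6
Check the pairing map k ↦ (π_A(k), π_B(k)):
  0 -> (0,0)
  1 -> (1,0)
  2 -> (0,1)
  3 -> (1,1)
  4 -> (0,2)
  5 -> (0,1)  ✗ repeats pair of k=2
distinct pairs in image: 5 / 6 needed
  → (0,1) hit at k=2 and k=5

Answer: NOT A VALID PRODUCT — duplicate pair at indices 2,5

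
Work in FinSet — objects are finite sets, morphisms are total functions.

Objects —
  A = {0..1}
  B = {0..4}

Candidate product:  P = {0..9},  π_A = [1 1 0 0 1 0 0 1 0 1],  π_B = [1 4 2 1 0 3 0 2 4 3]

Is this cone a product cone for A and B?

|A|·|B| = 2·5 = 10;  |P| = 10
Check the pairing map k ↦ (π_A(k), π_B(k)):
  0 -> (1,1)
  1 -> (1,4)
  2 -> (0,2)
  3 -> (0,1)
  4 -> (1,0)
  5 -> (0,3)
  6 -> (0,0)
  7 -> (1,2)
  8 -> (0,4)
  9 -> (1,3)
distinct pairs in image: 10 / 10 needed
  → bijection onto A×B; projections well-typed.

Answer: VALID PRODUCT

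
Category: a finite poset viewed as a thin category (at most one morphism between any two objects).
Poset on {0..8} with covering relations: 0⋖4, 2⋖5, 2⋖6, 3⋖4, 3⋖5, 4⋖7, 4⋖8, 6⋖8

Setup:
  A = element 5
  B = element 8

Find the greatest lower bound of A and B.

Lower bounds of A=5 and B=8: {2,3}
  maximal lower bounds 2 and 3 are incomparable: neither 2≤3 nor 3≤2
→ no greatest lower bound exists

Answer: NO MEET EXISTS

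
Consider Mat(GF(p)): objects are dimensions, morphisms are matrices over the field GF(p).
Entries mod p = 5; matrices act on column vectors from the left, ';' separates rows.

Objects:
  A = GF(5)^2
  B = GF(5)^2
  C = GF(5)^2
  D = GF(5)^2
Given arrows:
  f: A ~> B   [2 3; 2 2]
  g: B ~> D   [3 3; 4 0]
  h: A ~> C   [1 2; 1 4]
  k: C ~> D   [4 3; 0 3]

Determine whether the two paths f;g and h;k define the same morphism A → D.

Answer: COMMUTES

Derivation:
Path 1 = f;g:
  e0=[1,0] f~>[2,2] g~>[2,3]
  e1=[0,1] f~>[3,2] g~>[0,2]
  result₁ = [2 0; 3 2]
Path 2 = h;k:
  e0=[1,0] h~>[1,1] k~>[2,3]
  e1=[0,1] h~>[2,4] k~>[0,2]
  result₂ = [2 0; 3 2]
Equal? equal; square commutes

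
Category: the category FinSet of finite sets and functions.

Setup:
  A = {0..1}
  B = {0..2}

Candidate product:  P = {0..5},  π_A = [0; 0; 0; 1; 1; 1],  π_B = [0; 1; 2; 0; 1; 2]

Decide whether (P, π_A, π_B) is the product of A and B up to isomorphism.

|A|·|B| = 2·3 = 6;  |P| = 6
Check the pairing map k ↦ (π_A(k), π_B(k)):
  0 : (0,0)
  1 : (0,1)
  2 : (0,2)
  3 : (1,0)
  4 : (1,1)
  5 : (1,2)
distinct pairs in image: 6 / 6 needed
  → bijection onto A×B; projections well-typed.

Answer: VALID PRODUCT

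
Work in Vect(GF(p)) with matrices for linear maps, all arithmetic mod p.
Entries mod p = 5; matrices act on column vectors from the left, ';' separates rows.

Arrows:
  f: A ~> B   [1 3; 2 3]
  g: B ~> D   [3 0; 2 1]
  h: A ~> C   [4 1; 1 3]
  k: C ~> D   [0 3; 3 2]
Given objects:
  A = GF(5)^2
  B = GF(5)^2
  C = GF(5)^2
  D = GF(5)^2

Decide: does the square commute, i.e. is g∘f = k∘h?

Answer: COMMUTES

Trace:
Path 1 = f;g:
  e0=⟨1,0⟩ f~>⟨1,2⟩ g~>⟨3,4⟩
  e1=⟨0,1⟩ f~>⟨3,3⟩ g~>⟨4,4⟩
  result₁ = [3 4; 4 4]
Path 2 = h;k:
  e0=⟨1,0⟩ h~>⟨4,1⟩ k~>⟨3,4⟩
  e1=⟨0,1⟩ h~>⟨1,3⟩ k~>⟨4,4⟩
  result₂ = [3 4; 4 4]
Equal? equal; square commutes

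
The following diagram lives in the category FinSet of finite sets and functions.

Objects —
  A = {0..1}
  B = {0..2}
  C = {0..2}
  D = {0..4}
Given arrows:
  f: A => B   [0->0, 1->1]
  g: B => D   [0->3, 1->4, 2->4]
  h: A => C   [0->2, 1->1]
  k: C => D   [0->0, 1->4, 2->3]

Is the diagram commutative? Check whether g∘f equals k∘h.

Answer: COMMUTES

Trace:
Path 1 = f;g:
  0 f=>0 g=>3
  1 f=>1 g=>4
  ⟦path⟧₁ = [0->3, 1->4]
Path 2 = h;k:
  0 h=>2 k=>3
  1 h=>1 k=>4
  ⟦path⟧₂ = [0->3, 1->4]
Equal? equal; square commutes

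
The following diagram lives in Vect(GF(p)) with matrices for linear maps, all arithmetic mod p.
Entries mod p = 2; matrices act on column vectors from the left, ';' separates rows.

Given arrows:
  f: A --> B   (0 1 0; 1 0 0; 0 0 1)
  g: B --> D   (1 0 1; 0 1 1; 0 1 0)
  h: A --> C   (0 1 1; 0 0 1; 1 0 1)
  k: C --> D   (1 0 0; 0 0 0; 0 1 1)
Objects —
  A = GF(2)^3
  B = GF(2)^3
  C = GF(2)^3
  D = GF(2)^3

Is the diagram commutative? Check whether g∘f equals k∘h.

Answer: DOES NOT COMMUTE

Derivation:
Along f;g (path 1):
  e0=(1,0,0) f-->(0,1,0) g-->(0,1,1)
  e1=(0,1,0) f-->(1,0,0) g-->(1,0,0)
  e2=(0,0,1) f-->(0,0,1) g-->(1,1,0)
  composite₁ = (0 1 1; 1 0 1; 1 0 0)
Along h;k (path 2):
  e0=(1,0,0) h-->(0,0,1) k-->(0,0,1)
  e1=(0,1,0) h-->(1,0,0) k-->(1,0,0)
  e2=(0,0,1) h-->(1,1,1) k-->(1,0,0)
  composite₂ = (0 1 1; 0 0 0; 1 0 0)
Equal? distinct morphisms ✗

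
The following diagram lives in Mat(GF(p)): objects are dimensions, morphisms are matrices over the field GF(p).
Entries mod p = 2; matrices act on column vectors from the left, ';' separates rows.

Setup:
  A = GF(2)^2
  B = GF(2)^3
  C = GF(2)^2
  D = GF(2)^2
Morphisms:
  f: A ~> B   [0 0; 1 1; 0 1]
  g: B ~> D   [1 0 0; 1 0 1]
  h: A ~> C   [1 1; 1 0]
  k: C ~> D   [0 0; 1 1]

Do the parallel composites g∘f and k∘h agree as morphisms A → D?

Answer: COMMUTES

Trace:
Along f;g (path 1):
  e0=(1,0) f~>(0,1,0) g~>(0,0)
  e1=(0,1) f~>(0,1,1) g~>(0,1)
  composite₁ = [0 0; 0 1]
Along h;k (path 2):
  e0=(1,0) h~>(1,1) k~>(0,0)
  e1=(0,1) h~>(1,0) k~>(0,1)
  composite₂ = [0 0; 0 1]
Equal? YES — commutes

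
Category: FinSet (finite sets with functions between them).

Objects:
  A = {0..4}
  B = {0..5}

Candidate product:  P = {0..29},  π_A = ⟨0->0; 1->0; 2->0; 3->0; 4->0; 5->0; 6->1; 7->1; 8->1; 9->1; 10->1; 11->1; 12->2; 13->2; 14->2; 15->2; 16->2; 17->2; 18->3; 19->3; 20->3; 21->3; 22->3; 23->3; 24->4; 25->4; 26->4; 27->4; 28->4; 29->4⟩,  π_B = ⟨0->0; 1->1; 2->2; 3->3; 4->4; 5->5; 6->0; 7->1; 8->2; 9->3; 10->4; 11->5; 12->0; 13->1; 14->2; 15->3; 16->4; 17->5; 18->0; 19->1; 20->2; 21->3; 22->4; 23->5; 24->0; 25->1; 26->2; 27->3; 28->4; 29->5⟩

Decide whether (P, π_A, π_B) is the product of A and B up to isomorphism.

Answer: VALID PRODUCT

Work:
|A|·|B| = 5·6 = 30;  |P| = 30
Check the pairing map k ↦ (π_A(k), π_B(k)):
  0 -> (0,0)
  1 -> (0,1)
  2 -> (0,2)
  3 -> (0,3)
  4 -> (0,4)
  5 -> (0,5)
  6 -> (1,0)
  7 -> (1,1)
  8 -> (1,2)
  9 -> (1,3)
  10 -> (1,4)
  11 -> (1,5)
  12 -> (2,0)
  13 -> (2,1)
  14 -> (2,2)
  15 -> (2,3)
  16 -> (2,4)
  17 -> (2,5)
  18 -> (3,0)
  19 -> (3,1)
  20 -> (3,2)
  21 -> (3,3)
  22 -> (3,4)
  23 -> (3,5)
  24 -> (4,0)
  25 -> (4,1)
  26 -> (4,2)
  27 -> (4,3)
  28 -> (4,4)
  29 -> (4,5)
distinct pairs in image: 30 / 30 needed
  → bijection onto A×B; projections well-typed.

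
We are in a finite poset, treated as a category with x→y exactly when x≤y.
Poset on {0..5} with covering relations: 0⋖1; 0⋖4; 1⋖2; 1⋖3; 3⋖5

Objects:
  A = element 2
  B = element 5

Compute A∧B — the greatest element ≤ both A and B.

Answer: A∧B = 1

Work:
Lower bounds of A=2 and B=5: {0,1}
  0 ⊑ 1
  1 ⊑ 1
glb = 1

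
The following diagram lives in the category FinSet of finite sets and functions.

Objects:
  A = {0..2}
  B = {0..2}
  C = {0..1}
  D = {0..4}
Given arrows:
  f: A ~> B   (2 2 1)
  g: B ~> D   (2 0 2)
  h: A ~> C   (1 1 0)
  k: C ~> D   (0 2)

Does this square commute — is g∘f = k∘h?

1) trace f;g:
  0 f~>2 g~>2
  1 f~>2 g~>2
  2 f~>1 g~>0
  result₁ = (2 2 0)
2) trace h;k:
  0 h~>1 k~>2
  1 h~>1 k~>2
  2 h~>0 k~>0
  result₂ = (2 2 0)
Equal? YES — commutes

Answer: COMMUTES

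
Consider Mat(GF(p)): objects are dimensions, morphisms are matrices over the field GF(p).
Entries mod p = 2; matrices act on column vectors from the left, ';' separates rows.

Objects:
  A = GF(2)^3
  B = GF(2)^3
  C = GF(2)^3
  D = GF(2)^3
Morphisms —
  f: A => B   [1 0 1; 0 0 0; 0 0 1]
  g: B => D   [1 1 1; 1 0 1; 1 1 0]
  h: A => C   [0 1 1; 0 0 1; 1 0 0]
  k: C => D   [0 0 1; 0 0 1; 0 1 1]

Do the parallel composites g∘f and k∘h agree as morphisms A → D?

Answer: COMMUTES

Work:
Along f;g (path 1):
  e0=(1,0,0) f=>(1,0,0) g=>(1,1,1)
  e1=(0,1,0) f=>(0,0,0) g=>(0,0,0)
  e2=(0,0,1) f=>(1,0,1) g=>(0,0,1)
  result₁ = [1 0 0; 1 0 0; 1 0 1]
Along h;k (path 2):
  e0=(1,0,0) h=>(0,0,1) k=>(1,1,1)
  e1=(0,1,0) h=>(1,0,0) k=>(0,0,0)
  e2=(0,0,1) h=>(1,1,0) k=>(0,0,1)
  result₂ = [1 0 0; 1 0 0; 1 0 1]
Equal? equal; square commutes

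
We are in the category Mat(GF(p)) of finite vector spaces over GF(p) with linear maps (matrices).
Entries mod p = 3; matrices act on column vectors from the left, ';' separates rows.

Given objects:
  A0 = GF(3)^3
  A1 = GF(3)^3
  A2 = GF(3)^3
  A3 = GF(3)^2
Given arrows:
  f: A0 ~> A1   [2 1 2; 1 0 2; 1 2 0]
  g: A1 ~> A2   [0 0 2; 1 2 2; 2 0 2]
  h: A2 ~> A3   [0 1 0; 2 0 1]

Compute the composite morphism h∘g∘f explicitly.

  e0=⟨1,0,0⟩ f~>⟨2,1,1⟩ g~>⟨2,0,0⟩ h~>⟨0,1⟩
  e1=⟨0,1,0⟩ f~>⟨1,0,2⟩ g~>⟨1,2,0⟩ h~>⟨2,2⟩
  e2=⟨0,0,1⟩ f~>⟨2,2,0⟩ g~>⟨0,0,1⟩ h~>⟨0,1⟩
⟦path⟧: [0 2 0; 1 2 1]

Answer: [0 2 0; 1 2 1]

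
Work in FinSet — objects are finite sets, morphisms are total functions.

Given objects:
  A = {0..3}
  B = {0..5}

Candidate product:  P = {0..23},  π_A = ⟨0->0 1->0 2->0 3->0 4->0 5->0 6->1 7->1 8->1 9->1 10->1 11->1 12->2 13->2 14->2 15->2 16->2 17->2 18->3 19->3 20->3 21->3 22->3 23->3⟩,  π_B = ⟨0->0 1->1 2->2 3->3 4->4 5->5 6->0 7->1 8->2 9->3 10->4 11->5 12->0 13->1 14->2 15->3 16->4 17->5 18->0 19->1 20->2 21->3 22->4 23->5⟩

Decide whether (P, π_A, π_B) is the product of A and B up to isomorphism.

|A|·|B| = 4·6 = 24;  |P| = 24
Check the pairing map k ↦ (π_A(k), π_B(k)):
  0 -> (0,0)
  1 -> (0,1)
  2 -> (0,2)
  3 -> (0,3)
  4 -> (0,4)
  5 -> (0,5)
  6 -> (1,0)
  7 -> (1,1)
  8 -> (1,2)
  9 -> (1,3)
  10 -> (1,4)
  11 -> (1,5)
  12 -> (2,0)
  13 -> (2,1)
  14 -> (2,2)
  15 -> (2,3)
  16 -> (2,4)
  17 -> (2,5)
  18 -> (3,0)
  19 -> (3,1)
  20 -> (3,2)
  21 -> (3,3)
  22 -> (3,4)
  23 -> (3,5)
distinct pairs in image: 24 / 24 needed
  → bijection onto A×B; projections well-typed.

Answer: VALID PRODUCT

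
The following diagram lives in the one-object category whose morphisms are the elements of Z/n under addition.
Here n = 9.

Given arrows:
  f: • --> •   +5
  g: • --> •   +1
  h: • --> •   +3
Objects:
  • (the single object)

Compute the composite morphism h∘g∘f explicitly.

Answer: +0

Work:
  0 +5≡5 +1≡6 +3≡0  (mod 9)
⟦path⟧: +0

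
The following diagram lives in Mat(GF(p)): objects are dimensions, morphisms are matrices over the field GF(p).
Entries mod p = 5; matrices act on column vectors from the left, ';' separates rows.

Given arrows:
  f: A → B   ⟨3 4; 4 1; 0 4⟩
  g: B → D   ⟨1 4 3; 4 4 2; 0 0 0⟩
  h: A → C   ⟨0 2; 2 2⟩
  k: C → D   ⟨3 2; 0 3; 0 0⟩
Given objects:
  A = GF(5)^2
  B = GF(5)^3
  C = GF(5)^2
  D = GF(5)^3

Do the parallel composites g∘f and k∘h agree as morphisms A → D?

Along f;g (path 1):
  e0=⟨1,0⟩ f→⟨3,4,0⟩ g→⟨4,3,0⟩
  e1=⟨0,1⟩ f→⟨4,1,4⟩ g→⟨0,3,0⟩
  composite₁ = ⟨4 0; 3 3; 0 0⟩
Along h;k (path 2):
  e0=⟨1,0⟩ h→⟨0,2⟩ k→⟨4,1,0⟩
  e1=⟨0,1⟩ h→⟨2,2⟩ k→⟨0,1,0⟩
  composite₂ = ⟨4 0; 1 1; 0 0⟩
Equal? distinct morphisms ✗

Answer: DOES NOT COMMUTE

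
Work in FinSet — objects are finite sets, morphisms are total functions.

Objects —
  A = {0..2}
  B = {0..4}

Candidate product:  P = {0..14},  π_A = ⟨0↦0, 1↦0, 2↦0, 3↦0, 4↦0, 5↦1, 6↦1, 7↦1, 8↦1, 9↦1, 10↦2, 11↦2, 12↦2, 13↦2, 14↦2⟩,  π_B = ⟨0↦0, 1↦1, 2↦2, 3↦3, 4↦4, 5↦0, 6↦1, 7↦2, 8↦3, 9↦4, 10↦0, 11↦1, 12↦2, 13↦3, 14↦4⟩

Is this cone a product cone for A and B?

Answer: VALID PRODUCT

Trace:
|A|·|B| = 3·5 = 15;  |P| = 15
Check the pairing map k ↦ (π_A(k), π_B(k)):
  0 ↦ (0,0)
  1 ↦ (0,1)
  2 ↦ (0,2)
  3 ↦ (0,3)
  4 ↦ (0,4)
  5 ↦ (1,0)
  6 ↦ (1,1)
  7 ↦ (1,2)
  8 ↦ (1,3)
  9 ↦ (1,4)
  10 ↦ (2,0)
  11 ↦ (2,1)
  12 ↦ (2,2)
  13 ↦ (2,3)
  14 ↦ (2,4)
distinct pairs in image: 15 / 15 needed
  → bijection onto A×B; projections well-typed.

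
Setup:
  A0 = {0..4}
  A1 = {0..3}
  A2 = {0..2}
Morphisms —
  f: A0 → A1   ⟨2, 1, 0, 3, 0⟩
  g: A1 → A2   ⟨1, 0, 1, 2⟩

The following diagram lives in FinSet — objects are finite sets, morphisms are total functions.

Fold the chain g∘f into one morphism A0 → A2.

Answer: ⟨1, 0, 1, 2, 1⟩

Derivation:
  0 f→2 g→1
  1 f→1 g→0
  2 f→0 g→1
  3 f→3 g→2
  4 f→0 g→1
⟦path⟧: ⟨1, 0, 1, 2, 1⟩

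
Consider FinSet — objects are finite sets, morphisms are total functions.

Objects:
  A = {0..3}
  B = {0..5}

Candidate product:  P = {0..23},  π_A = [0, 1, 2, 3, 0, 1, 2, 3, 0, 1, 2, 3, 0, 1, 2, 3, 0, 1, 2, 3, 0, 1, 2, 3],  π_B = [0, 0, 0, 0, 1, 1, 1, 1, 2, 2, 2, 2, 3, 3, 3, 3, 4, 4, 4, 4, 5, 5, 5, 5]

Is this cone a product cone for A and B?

Answer: VALID PRODUCT

Derivation:
|A|·|B| = 4·6 = 24;  |P| = 24
Check the pairing map k ↦ (π_A(k), π_B(k)):
  0 : (0,0)
  1 : (1,0)
  2 : (2,0)
  3 : (3,0)
  4 : (0,1)
  5 : (1,1)
  6 : (2,1)
  7 : (3,1)
  8 : (0,2)
  9 : (1,2)
  10 : (2,2)
  11 : (3,2)
  12 : (0,3)
  13 : (1,3)
  14 : (2,3)
  15 : (3,3)
  16 : (0,4)
  17 : (1,4)
  18 : (2,4)
  19 : (3,4)
  20 : (0,5)
  21 : (1,5)
  22 : (2,5)
  23 : (3,5)
distinct pairs in image: 24 / 24 needed
  → bijection onto A×B; projections well-typed.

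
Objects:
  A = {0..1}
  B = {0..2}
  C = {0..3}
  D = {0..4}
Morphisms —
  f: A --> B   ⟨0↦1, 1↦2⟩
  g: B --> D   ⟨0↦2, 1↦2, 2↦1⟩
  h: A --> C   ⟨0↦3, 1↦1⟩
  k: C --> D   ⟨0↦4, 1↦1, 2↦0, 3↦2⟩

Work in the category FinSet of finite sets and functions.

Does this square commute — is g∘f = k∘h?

Answer: COMMUTES

Derivation:
Path 1 = f;g:
  0 f-->1 g-->2
  1 f-->2 g-->1
  ⟦path⟧₁ = ⟨0↦2, 1↦1⟩
Path 2 = h;k:
  0 h-->3 k-->2
  1 h-->1 k-->1
  ⟦path⟧₂ = ⟨0↦2, 1↦1⟩
Equal? YES — commutes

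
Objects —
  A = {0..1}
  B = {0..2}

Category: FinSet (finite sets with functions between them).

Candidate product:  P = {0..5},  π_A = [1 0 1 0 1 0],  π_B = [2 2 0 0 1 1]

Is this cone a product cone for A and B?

Answer: VALID PRODUCT

Work:
|A|·|B| = 2·3 = 6;  |P| = 6
Check the pairing map k ↦ (π_A(k), π_B(k)):
  0 ↦ (1,2)
  1 ↦ (0,2)
  2 ↦ (1,0)
  3 ↦ (0,0)
  4 ↦ (1,1)
  5 ↦ (0,1)
distinct pairs in image: 6 / 6 needed
  → bijection onto A×B; projections well-typed.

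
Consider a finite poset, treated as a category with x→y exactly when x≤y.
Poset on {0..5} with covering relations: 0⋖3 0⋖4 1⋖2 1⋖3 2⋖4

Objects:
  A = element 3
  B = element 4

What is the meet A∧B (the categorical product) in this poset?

{x : x<=A ∧ x<=B} = {0,1}  (A=3, B=4)
  maximal lower bounds 0 and 1 are incomparable: neither 0<=1 nor 1<=0
→ no greatest lower bound exists

Answer: NO MEET EXISTS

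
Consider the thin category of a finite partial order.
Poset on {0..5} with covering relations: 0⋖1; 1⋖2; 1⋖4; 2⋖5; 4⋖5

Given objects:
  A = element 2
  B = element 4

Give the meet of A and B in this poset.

Answer: A∧B = 1

Trace:
{x : x<=A ∧ x<=B} = {0,1}  (A=2, B=4)
  0 <= 1
  1 <= 1
glb = 1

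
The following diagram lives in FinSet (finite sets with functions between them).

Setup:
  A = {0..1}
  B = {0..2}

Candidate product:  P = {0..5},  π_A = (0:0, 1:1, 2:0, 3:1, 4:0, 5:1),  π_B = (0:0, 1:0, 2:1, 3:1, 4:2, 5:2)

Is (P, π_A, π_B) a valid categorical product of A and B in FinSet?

|A|·|B| = 2·3 = 6;  |P| = 6
Check the pairing map k ↦ (π_A(k), π_B(k)):
  0 : (0,0)
  1 : (1,0)
  2 : (0,1)
  3 : (1,1)
  4 : (0,2)
  5 : (1,2)
distinct pairs in image: 6 / 6 needed
  → bijection onto A×B; projections well-typed.

Answer: VALID PRODUCT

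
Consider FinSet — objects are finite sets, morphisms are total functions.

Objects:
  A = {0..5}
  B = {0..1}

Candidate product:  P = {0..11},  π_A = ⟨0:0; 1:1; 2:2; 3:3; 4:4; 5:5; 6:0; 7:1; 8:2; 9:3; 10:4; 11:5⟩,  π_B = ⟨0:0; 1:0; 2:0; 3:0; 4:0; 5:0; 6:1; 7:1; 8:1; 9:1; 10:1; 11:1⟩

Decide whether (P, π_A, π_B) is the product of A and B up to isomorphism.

|A|·|B| = 6·2 = 12;  |P| = 12
Check the pairing map k ↦ (π_A(k), π_B(k)):
  0 : (0,0)
  1 : (1,0)
  2 : (2,0)
  3 : (3,0)
  4 : (4,0)
  5 : (5,0)
  6 : (0,1)
  7 : (1,1)
  8 : (2,1)
  9 : (3,1)
  10 : (4,1)
  11 : (5,1)
distinct pairs in image: 12 / 12 needed
  → bijection onto A×B; projections well-typed.

Answer: VALID PRODUCT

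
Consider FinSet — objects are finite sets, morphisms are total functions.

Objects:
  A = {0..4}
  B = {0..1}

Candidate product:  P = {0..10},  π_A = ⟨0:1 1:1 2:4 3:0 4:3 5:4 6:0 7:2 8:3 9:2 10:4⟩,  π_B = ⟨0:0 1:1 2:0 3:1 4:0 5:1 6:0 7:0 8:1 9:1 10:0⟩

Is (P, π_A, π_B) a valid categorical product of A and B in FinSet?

Answer: NOT A VALID PRODUCT — |P|=11 ≠ |A|·|B|=10

Derivation:
|A|·|B| = 5·2 = 10;  |P| = 11
  → cardinalities differ; no bijection possible.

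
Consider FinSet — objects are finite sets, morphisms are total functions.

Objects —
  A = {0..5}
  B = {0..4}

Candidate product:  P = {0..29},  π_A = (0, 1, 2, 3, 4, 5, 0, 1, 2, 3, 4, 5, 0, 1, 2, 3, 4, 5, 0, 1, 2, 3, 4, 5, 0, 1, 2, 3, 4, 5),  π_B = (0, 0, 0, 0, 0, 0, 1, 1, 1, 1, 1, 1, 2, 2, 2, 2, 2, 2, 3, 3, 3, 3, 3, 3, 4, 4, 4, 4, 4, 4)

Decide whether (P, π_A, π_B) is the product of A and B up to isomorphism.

|A|·|B| = 6·5 = 30;  |P| = 30
Check the pairing map k ↦ (π_A(k), π_B(k)):
  0 ↦ (0,0)
  1 ↦ (1,0)
  2 ↦ (2,0)
  3 ↦ (3,0)
  4 ↦ (4,0)
  5 ↦ (5,0)
  6 ↦ (0,1)
  7 ↦ (1,1)
  8 ↦ (2,1)
  9 ↦ (3,1)
  10 ↦ (4,1)
  11 ↦ (5,1)
  12 ↦ (0,2)
  13 ↦ (1,2)
  14 ↦ (2,2)
  15 ↦ (3,2)
  16 ↦ (4,2)
  17 ↦ (5,2)
  18 ↦ (0,3)
  19 ↦ (1,3)
  20 ↦ (2,3)
  21 ↦ (3,3)
  22 ↦ (4,3)
  23 ↦ (5,3)
  24 ↦ (0,4)
  25 ↦ (1,4)
  26 ↦ (2,4)
  27 ↦ (3,4)
  28 ↦ (4,4)
  29 ↦ (5,4)
distinct pairs in image: 30 / 30 needed
  → bijection onto A×B; projections well-typed.

Answer: VALID PRODUCT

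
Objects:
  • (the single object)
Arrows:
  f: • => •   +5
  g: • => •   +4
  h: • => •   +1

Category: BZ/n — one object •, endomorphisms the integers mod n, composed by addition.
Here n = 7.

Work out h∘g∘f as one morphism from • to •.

Answer: +3

Work:
  0 +5≡5 +4≡2 +1≡3  (mod 7)
result: +3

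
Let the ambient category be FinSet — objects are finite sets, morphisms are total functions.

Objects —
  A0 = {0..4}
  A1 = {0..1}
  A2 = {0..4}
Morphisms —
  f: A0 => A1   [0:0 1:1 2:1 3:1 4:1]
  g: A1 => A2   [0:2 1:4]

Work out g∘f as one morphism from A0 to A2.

Answer: [0:2 1:4 2:4 3:4 4:4]

Trace:
  0 f=>0 g=>2
  1 f=>1 g=>4
  2 f=>1 g=>4
  3 f=>1 g=>4
  4 f=>1 g=>4
composite: [0:2 1:4 2:4 3:4 4:4]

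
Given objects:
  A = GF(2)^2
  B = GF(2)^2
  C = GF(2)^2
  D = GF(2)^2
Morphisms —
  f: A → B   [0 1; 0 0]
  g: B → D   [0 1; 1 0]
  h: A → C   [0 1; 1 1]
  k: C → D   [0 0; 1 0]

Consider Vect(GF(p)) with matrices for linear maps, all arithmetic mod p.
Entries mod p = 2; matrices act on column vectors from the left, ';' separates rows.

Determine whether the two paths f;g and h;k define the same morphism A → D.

Along f;g (path 1):
  e0=(1,0) f→(0,0) g→(0,0)
  e1=(0,1) f→(1,0) g→(0,1)
  ⟦path⟧₁ = [0 0; 0 1]
Along h;k (path 2):
  e0=(1,0) h→(0,1) k→(0,0)
  e1=(0,1) h→(1,1) k→(0,1)
  ⟦path⟧₂ = [0 0; 0 1]
Equal? same morphism ✓

Answer: COMMUTES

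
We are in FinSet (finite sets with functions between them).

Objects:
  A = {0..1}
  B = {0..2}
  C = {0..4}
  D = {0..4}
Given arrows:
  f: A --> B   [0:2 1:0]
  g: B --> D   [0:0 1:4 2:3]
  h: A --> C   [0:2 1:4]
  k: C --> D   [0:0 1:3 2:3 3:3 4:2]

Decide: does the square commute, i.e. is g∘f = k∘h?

Answer: DOES NOT COMMUTE

Trace:
Path 1 = f;g:
  0 f-->2 g-->3
  1 f-->0 g-->0
  composite₁ = [0:3 1:0]
Path 2 = h;k:
  0 h-->2 k-->3
  1 h-->4 k-->2
  composite₂ = [0:3 1:2]
Equal? differ; not commutative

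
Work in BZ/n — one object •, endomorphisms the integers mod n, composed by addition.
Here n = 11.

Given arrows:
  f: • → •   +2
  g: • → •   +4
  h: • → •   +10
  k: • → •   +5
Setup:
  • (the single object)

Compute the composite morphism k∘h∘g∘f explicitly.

  0 +2≡2 +4≡6 +10≡5 +5≡10  (mod 11)
composite: +10

Answer: +10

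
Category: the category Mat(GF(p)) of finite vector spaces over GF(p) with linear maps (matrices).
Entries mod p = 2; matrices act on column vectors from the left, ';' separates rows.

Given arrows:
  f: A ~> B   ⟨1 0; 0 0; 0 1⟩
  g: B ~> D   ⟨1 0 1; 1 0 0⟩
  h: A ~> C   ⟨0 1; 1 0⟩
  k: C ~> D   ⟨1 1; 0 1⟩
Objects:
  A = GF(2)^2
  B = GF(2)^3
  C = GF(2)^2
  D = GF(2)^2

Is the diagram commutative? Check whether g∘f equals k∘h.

Answer: COMMUTES

Derivation:
Along f;g (path 1):
  e0=[1,0] f~>[1,0,0] g~>[1,1]
  e1=[0,1] f~>[0,0,1] g~>[1,0]
  ⟦path⟧₁ = ⟨1 1; 1 0⟩
Along h;k (path 2):
  e0=[1,0] h~>[0,1] k~>[1,1]
  e1=[0,1] h~>[1,0] k~>[1,0]
  ⟦path⟧₂ = ⟨1 1; 1 0⟩
Equal? same morphism ✓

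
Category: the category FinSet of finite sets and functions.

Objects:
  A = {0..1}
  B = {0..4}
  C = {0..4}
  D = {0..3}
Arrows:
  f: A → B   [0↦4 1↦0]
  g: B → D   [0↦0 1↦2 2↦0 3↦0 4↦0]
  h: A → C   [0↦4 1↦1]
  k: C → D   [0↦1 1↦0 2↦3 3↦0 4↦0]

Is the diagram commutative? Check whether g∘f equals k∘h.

Answer: COMMUTES

Work:
Along f;g (path 1):
  0 f→4 g→0
  1 f→0 g→0
  result₁ = [0↦0 1↦0]
Along h;k (path 2):
  0 h→4 k→0
  1 h→1 k→0
  result₂ = [0↦0 1↦0]
Equal? same morphism ✓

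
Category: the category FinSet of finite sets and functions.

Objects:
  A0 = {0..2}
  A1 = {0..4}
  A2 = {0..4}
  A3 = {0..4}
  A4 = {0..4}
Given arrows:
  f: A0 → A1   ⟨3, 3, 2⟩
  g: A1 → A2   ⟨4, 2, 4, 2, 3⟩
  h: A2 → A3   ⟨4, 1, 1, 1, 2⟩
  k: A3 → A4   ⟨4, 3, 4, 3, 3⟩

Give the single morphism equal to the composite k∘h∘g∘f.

Answer: ⟨3, 3, 4⟩

Derivation:
  0 f→3 g→2 h→1 k→3
  1 f→3 g→2 h→1 k→3
  2 f→2 g→4 h→2 k→4
result: ⟨3, 3, 4⟩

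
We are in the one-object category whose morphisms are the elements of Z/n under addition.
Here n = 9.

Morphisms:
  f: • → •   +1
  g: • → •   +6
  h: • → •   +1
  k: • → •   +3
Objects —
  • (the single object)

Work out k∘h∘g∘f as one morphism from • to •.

  0 +1≡1 +6≡7 +1≡8 +3≡2  (mod 9)
composite: +2

Answer: +2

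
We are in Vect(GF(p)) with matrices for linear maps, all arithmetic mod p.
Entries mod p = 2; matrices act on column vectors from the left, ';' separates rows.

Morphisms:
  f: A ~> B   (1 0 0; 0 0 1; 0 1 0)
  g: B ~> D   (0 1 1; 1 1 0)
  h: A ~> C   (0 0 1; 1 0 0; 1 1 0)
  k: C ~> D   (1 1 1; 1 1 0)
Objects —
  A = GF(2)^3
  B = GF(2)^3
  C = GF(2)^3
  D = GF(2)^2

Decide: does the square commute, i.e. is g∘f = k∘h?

Answer: COMMUTES

Trace:
Along f;g (path 1):
  e0=⟨1,0,0⟩ f~>⟨1,0,0⟩ g~>⟨0,1⟩
  e1=⟨0,1,0⟩ f~>⟨0,0,1⟩ g~>⟨1,0⟩
  e2=⟨0,0,1⟩ f~>⟨0,1,0⟩ g~>⟨1,1⟩
  ⟦path⟧₁ = (0 1 1; 1 0 1)
Along h;k (path 2):
  e0=⟨1,0,0⟩ h~>⟨0,1,1⟩ k~>⟨0,1⟩
  e1=⟨0,1,0⟩ h~>⟨0,0,1⟩ k~>⟨1,0⟩
  e2=⟨0,0,1⟩ h~>⟨1,0,0⟩ k~>⟨1,1⟩
  ⟦path⟧₂ = (0 1 1; 1 0 1)
Equal? equal; square commutes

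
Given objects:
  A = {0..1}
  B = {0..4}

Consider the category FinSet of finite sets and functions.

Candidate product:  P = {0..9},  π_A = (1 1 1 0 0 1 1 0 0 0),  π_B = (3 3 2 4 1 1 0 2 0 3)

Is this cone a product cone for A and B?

|A|·|B| = 2·5 = 10;  |P| = 10
Check the pairing map k ↦ (π_A(k), π_B(k)):
  0 : (1,3)
  1 : (1,3)  ✗ repeats pair of k=0
  2 : (1,2)
  3 : (0,4)
  4 : (0,1)
  5 : (1,1)
  6 : (1,0)
  7 : (0,2)
  8 : (0,0)
  9 : (0,3)
distinct pairs in image: 9 / 10 needed
  → (1,3) hit at k=0 and k=1

Answer: NOT A VALID PRODUCT — duplicate pair at indices 0,1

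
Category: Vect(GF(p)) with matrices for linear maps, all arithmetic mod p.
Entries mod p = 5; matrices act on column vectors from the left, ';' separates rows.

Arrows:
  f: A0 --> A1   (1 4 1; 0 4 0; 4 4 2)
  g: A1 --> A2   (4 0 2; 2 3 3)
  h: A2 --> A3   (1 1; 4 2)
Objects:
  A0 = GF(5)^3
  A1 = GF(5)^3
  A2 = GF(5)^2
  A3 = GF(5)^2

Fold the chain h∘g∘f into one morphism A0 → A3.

  e0=⟨1,0,0⟩ f-->⟨1,0,4⟩ g-->⟨2,4⟩ h-->⟨1,1⟩
  e1=⟨0,1,0⟩ f-->⟨4,4,4⟩ g-->⟨4,2⟩ h-->⟨1,0⟩
  e2=⟨0,0,1⟩ f-->⟨1,0,2⟩ g-->⟨3,3⟩ h-->⟨1,3⟩
composite: (1 1 1; 1 0 3)

Answer: (1 1 1; 1 0 3)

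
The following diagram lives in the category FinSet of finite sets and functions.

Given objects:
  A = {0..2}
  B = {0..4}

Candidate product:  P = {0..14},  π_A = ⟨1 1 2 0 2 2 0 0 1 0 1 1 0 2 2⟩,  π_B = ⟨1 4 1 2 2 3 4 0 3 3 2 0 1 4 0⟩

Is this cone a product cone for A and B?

Answer: VALID PRODUCT

Work:
|A|·|B| = 3·5 = 15;  |P| = 15
Check the pairing map k ↦ (π_A(k), π_B(k)):
  0 -> (1,1)
  1 -> (1,4)
  2 -> (2,1)
  3 -> (0,2)
  4 -> (2,2)
  5 -> (2,3)
  6 -> (0,4)
  7 -> (0,0)
  8 -> (1,3)
  9 -> (0,3)
  10 -> (1,2)
  11 -> (1,0)
  12 -> (0,1)
  13 -> (2,4)
  14 -> (2,0)
distinct pairs in image: 15 / 15 needed
  → bijection onto A×B; projections well-typed.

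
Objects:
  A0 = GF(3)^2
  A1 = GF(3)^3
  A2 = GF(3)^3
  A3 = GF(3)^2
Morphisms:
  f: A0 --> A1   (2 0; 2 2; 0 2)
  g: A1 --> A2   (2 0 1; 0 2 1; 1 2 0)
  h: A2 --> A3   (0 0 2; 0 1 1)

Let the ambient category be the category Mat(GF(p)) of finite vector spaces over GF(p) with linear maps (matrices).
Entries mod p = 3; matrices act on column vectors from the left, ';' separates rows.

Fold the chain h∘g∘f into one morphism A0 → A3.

  e0=⟨1,0⟩ f-->⟨2,2,0⟩ g-->⟨1,1,0⟩ h-->⟨0,1⟩
  e1=⟨0,1⟩ f-->⟨0,2,2⟩ g-->⟨2,0,1⟩ h-->⟨2,1⟩
composite: (0 2; 1 1)

Answer: (0 2; 1 1)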